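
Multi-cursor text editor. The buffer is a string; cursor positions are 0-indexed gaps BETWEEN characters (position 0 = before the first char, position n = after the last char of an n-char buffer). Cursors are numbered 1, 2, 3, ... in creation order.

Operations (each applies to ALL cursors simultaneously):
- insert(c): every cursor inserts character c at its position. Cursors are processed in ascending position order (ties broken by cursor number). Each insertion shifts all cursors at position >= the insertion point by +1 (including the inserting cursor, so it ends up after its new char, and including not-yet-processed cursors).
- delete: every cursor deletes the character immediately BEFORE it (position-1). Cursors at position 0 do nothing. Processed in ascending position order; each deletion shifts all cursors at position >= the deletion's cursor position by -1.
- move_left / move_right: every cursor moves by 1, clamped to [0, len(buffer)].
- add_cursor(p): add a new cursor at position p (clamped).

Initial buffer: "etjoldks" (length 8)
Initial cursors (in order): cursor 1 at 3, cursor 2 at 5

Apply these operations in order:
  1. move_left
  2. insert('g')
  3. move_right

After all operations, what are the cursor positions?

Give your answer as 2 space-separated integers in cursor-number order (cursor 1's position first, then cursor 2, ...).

Answer: 4 7

Derivation:
After op 1 (move_left): buffer="etjoldks" (len 8), cursors c1@2 c2@4, authorship ........
After op 2 (insert('g')): buffer="etgjogldks" (len 10), cursors c1@3 c2@6, authorship ..1..2....
After op 3 (move_right): buffer="etgjogldks" (len 10), cursors c1@4 c2@7, authorship ..1..2....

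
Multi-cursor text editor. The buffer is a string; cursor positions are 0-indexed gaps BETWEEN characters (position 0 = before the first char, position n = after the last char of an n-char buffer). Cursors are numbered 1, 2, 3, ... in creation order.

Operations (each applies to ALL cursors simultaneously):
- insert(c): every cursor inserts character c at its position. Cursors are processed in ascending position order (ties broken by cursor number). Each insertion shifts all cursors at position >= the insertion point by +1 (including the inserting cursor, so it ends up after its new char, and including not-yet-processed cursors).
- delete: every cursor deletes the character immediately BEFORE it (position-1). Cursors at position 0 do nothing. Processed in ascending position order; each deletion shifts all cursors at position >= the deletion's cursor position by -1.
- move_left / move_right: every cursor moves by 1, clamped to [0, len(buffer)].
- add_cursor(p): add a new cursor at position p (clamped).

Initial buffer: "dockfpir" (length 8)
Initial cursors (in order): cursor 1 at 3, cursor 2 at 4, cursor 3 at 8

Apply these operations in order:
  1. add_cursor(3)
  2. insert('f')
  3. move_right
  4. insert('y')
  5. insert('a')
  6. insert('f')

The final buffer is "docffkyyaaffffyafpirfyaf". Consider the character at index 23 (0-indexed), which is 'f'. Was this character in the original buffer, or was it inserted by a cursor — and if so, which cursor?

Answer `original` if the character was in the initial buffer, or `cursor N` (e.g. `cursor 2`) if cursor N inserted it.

After op 1 (add_cursor(3)): buffer="dockfpir" (len 8), cursors c1@3 c4@3 c2@4 c3@8, authorship ........
After op 2 (insert('f')): buffer="docffkffpirf" (len 12), cursors c1@5 c4@5 c2@7 c3@12, authorship ...14.2....3
After op 3 (move_right): buffer="docffkffpirf" (len 12), cursors c1@6 c4@6 c2@8 c3@12, authorship ...14.2....3
After op 4 (insert('y')): buffer="docffkyyffypirfy" (len 16), cursors c1@8 c4@8 c2@11 c3@16, authorship ...14.142.2...33
After op 5 (insert('a')): buffer="docffkyyaaffyapirfya" (len 20), cursors c1@10 c4@10 c2@14 c3@20, authorship ...14.14142.22...333
After op 6 (insert('f')): buffer="docffkyyaaffffyafpirfyaf" (len 24), cursors c1@12 c4@12 c2@17 c3@24, authorship ...14.1414142.222...3333
Authorship (.=original, N=cursor N): . . . 1 4 . 1 4 1 4 1 4 2 . 2 2 2 . . . 3 3 3 3
Index 23: author = 3

Answer: cursor 3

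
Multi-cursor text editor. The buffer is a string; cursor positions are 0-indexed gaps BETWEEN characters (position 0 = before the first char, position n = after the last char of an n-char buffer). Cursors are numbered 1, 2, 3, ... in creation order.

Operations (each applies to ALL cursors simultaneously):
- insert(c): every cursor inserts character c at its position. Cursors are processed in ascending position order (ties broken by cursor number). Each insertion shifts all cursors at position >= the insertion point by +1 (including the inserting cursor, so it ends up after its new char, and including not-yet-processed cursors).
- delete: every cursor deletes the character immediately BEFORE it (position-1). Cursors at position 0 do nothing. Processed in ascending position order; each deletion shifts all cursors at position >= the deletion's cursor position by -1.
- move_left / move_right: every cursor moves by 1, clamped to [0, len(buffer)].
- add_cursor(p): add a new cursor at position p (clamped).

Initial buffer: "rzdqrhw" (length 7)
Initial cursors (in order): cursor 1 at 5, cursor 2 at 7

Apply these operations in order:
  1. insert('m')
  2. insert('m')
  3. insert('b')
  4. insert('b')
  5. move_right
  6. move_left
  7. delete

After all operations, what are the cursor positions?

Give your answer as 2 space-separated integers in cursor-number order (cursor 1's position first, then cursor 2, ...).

After op 1 (insert('m')): buffer="rzdqrmhwm" (len 9), cursors c1@6 c2@9, authorship .....1..2
After op 2 (insert('m')): buffer="rzdqrmmhwmm" (len 11), cursors c1@7 c2@11, authorship .....11..22
After op 3 (insert('b')): buffer="rzdqrmmbhwmmb" (len 13), cursors c1@8 c2@13, authorship .....111..222
After op 4 (insert('b')): buffer="rzdqrmmbbhwmmbb" (len 15), cursors c1@9 c2@15, authorship .....1111..2222
After op 5 (move_right): buffer="rzdqrmmbbhwmmbb" (len 15), cursors c1@10 c2@15, authorship .....1111..2222
After op 6 (move_left): buffer="rzdqrmmbbhwmmbb" (len 15), cursors c1@9 c2@14, authorship .....1111..2222
After op 7 (delete): buffer="rzdqrmmbhwmmb" (len 13), cursors c1@8 c2@12, authorship .....111..222

Answer: 8 12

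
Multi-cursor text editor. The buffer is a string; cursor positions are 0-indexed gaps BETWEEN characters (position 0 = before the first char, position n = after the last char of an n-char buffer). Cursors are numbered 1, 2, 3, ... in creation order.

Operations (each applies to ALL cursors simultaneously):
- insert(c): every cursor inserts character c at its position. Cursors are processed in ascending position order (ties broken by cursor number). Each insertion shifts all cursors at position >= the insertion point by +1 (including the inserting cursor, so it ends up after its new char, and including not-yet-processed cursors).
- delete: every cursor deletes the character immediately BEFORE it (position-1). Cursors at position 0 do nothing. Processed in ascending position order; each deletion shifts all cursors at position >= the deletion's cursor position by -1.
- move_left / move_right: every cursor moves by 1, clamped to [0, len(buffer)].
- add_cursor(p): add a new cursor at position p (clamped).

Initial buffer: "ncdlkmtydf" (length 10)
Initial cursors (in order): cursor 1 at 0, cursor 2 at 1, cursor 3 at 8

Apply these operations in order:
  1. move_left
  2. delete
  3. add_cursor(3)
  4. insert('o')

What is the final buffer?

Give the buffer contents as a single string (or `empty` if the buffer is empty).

Answer: ooncdolkmoydf

Derivation:
After op 1 (move_left): buffer="ncdlkmtydf" (len 10), cursors c1@0 c2@0 c3@7, authorship ..........
After op 2 (delete): buffer="ncdlkmydf" (len 9), cursors c1@0 c2@0 c3@6, authorship .........
After op 3 (add_cursor(3)): buffer="ncdlkmydf" (len 9), cursors c1@0 c2@0 c4@3 c3@6, authorship .........
After op 4 (insert('o')): buffer="ooncdolkmoydf" (len 13), cursors c1@2 c2@2 c4@6 c3@10, authorship 12...4...3...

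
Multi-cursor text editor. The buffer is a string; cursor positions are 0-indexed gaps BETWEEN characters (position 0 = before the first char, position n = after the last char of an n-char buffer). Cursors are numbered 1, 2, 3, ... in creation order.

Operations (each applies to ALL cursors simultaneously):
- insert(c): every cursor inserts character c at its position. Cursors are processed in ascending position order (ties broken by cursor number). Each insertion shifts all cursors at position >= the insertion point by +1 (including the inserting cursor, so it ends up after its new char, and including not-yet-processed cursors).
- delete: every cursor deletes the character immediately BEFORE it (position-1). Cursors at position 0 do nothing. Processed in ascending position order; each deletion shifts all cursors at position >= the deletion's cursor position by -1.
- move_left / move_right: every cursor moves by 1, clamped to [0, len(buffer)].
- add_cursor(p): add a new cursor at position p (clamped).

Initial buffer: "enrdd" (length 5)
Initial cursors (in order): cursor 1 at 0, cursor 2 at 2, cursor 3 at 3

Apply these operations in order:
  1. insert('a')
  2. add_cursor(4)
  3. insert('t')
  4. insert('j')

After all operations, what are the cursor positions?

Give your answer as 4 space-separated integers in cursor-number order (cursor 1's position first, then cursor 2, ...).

Answer: 3 10 14 10

Derivation:
After op 1 (insert('a')): buffer="aenaradd" (len 8), cursors c1@1 c2@4 c3@6, authorship 1..2.3..
After op 2 (add_cursor(4)): buffer="aenaradd" (len 8), cursors c1@1 c2@4 c4@4 c3@6, authorship 1..2.3..
After op 3 (insert('t')): buffer="atenattratdd" (len 12), cursors c1@2 c2@7 c4@7 c3@10, authorship 11..224.33..
After op 4 (insert('j')): buffer="atjenattjjratjdd" (len 16), cursors c1@3 c2@10 c4@10 c3@14, authorship 111..22424.333..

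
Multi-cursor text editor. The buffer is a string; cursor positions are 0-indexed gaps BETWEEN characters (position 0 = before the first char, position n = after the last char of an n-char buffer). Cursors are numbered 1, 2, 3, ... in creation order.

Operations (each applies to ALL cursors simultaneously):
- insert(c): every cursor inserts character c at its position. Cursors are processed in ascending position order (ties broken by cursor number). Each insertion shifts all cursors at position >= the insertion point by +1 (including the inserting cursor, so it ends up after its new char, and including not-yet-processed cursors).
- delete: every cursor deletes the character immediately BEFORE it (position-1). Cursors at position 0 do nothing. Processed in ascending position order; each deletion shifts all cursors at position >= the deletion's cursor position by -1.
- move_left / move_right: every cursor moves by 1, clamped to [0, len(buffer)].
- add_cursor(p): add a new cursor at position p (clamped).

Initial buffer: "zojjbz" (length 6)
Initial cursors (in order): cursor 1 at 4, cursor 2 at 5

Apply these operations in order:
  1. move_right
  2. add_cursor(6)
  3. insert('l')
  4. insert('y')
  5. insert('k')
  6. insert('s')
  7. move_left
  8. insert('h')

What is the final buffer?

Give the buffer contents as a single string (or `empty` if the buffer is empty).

After op 1 (move_right): buffer="zojjbz" (len 6), cursors c1@5 c2@6, authorship ......
After op 2 (add_cursor(6)): buffer="zojjbz" (len 6), cursors c1@5 c2@6 c3@6, authorship ......
After op 3 (insert('l')): buffer="zojjblzll" (len 9), cursors c1@6 c2@9 c3@9, authorship .....1.23
After op 4 (insert('y')): buffer="zojjblyzllyy" (len 12), cursors c1@7 c2@12 c3@12, authorship .....11.2323
After op 5 (insert('k')): buffer="zojjblykzllyykk" (len 15), cursors c1@8 c2@15 c3@15, authorship .....111.232323
After op 6 (insert('s')): buffer="zojjblykszllyykkss" (len 18), cursors c1@9 c2@18 c3@18, authorship .....1111.23232323
After op 7 (move_left): buffer="zojjblykszllyykkss" (len 18), cursors c1@8 c2@17 c3@17, authorship .....1111.23232323
After op 8 (insert('h')): buffer="zojjblykhszllyykkshhs" (len 21), cursors c1@9 c2@20 c3@20, authorship .....11111.2323232233

Answer: zojjblykhszllyykkshhs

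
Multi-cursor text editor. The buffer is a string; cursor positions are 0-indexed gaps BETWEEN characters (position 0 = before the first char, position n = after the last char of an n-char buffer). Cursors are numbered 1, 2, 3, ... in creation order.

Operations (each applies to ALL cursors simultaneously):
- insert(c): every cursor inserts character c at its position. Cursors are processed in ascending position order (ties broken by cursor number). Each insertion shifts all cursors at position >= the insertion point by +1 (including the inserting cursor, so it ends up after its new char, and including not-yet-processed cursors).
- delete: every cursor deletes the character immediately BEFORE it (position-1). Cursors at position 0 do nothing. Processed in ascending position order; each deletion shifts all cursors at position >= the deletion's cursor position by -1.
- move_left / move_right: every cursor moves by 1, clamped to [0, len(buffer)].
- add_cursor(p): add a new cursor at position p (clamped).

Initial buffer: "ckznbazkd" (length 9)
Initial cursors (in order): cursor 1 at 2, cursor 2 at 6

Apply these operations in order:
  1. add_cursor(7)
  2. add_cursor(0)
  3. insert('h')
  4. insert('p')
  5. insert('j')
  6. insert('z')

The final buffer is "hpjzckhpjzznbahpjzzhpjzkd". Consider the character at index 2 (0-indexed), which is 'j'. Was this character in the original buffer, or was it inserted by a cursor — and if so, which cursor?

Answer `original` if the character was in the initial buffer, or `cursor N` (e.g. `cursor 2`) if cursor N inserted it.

Answer: cursor 4

Derivation:
After op 1 (add_cursor(7)): buffer="ckznbazkd" (len 9), cursors c1@2 c2@6 c3@7, authorship .........
After op 2 (add_cursor(0)): buffer="ckznbazkd" (len 9), cursors c4@0 c1@2 c2@6 c3@7, authorship .........
After op 3 (insert('h')): buffer="hckhznbahzhkd" (len 13), cursors c4@1 c1@4 c2@9 c3@11, authorship 4..1....2.3..
After op 4 (insert('p')): buffer="hpckhpznbahpzhpkd" (len 17), cursors c4@2 c1@6 c2@12 c3@15, authorship 44..11....22.33..
After op 5 (insert('j')): buffer="hpjckhpjznbahpjzhpjkd" (len 21), cursors c4@3 c1@8 c2@15 c3@19, authorship 444..111....222.333..
After op 6 (insert('z')): buffer="hpjzckhpjzznbahpjzzhpjzkd" (len 25), cursors c4@4 c1@10 c2@18 c3@23, authorship 4444..1111....2222.3333..
Authorship (.=original, N=cursor N): 4 4 4 4 . . 1 1 1 1 . . . . 2 2 2 2 . 3 3 3 3 . .
Index 2: author = 4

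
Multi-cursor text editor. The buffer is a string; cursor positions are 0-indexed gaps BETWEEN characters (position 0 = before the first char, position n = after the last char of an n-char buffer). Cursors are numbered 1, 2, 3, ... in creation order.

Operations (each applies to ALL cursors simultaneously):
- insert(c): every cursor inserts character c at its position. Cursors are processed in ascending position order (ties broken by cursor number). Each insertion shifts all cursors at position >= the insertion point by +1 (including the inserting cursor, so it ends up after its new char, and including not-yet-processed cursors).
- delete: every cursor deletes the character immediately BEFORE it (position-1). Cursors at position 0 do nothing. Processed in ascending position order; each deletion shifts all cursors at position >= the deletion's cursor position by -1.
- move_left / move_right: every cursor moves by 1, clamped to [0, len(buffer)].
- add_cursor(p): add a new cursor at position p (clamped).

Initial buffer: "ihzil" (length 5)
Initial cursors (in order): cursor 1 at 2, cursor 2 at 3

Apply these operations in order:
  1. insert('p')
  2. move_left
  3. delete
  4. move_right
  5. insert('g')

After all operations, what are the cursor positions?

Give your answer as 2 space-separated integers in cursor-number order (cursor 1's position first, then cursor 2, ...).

After op 1 (insert('p')): buffer="ihpzpil" (len 7), cursors c1@3 c2@5, authorship ..1.2..
After op 2 (move_left): buffer="ihpzpil" (len 7), cursors c1@2 c2@4, authorship ..1.2..
After op 3 (delete): buffer="ippil" (len 5), cursors c1@1 c2@2, authorship .12..
After op 4 (move_right): buffer="ippil" (len 5), cursors c1@2 c2@3, authorship .12..
After op 5 (insert('g')): buffer="ipgpgil" (len 7), cursors c1@3 c2@5, authorship .1122..

Answer: 3 5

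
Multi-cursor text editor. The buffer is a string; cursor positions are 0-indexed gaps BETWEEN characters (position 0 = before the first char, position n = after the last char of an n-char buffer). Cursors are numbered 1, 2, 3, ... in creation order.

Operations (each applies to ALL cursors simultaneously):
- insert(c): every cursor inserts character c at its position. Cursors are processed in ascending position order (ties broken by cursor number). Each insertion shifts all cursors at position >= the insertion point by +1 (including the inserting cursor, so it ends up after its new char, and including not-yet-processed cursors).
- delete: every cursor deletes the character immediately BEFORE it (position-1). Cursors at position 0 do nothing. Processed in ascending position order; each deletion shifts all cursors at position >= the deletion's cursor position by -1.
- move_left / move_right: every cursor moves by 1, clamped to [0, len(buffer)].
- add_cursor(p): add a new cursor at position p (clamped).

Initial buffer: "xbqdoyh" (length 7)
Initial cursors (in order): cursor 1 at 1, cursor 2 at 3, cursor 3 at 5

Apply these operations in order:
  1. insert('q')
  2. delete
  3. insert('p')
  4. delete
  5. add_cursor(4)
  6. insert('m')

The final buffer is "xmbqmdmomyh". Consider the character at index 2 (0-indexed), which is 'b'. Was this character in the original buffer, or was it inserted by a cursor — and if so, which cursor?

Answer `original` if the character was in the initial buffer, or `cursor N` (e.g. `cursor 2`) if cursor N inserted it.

Answer: original

Derivation:
After op 1 (insert('q')): buffer="xqbqqdoqyh" (len 10), cursors c1@2 c2@5 c3@8, authorship .1..2..3..
After op 2 (delete): buffer="xbqdoyh" (len 7), cursors c1@1 c2@3 c3@5, authorship .......
After op 3 (insert('p')): buffer="xpbqpdopyh" (len 10), cursors c1@2 c2@5 c3@8, authorship .1..2..3..
After op 4 (delete): buffer="xbqdoyh" (len 7), cursors c1@1 c2@3 c3@5, authorship .......
After op 5 (add_cursor(4)): buffer="xbqdoyh" (len 7), cursors c1@1 c2@3 c4@4 c3@5, authorship .......
After op 6 (insert('m')): buffer="xmbqmdmomyh" (len 11), cursors c1@2 c2@5 c4@7 c3@9, authorship .1..2.4.3..
Authorship (.=original, N=cursor N): . 1 . . 2 . 4 . 3 . .
Index 2: author = original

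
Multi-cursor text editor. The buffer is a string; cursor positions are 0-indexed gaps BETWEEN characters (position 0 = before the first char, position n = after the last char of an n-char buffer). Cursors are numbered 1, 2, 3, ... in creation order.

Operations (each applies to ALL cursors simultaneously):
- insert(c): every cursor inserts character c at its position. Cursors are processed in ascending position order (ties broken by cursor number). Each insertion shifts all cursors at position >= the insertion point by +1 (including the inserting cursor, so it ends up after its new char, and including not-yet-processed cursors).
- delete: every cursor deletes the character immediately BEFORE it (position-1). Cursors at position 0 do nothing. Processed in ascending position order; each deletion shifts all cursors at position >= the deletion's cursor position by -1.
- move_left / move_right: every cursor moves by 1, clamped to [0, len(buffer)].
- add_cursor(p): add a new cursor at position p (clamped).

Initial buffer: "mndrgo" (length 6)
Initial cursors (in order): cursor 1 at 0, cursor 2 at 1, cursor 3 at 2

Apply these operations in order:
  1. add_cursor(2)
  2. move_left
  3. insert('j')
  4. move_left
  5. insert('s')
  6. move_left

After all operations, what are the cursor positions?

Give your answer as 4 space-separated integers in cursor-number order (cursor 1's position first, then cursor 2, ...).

Answer: 2 2 7 7

Derivation:
After op 1 (add_cursor(2)): buffer="mndrgo" (len 6), cursors c1@0 c2@1 c3@2 c4@2, authorship ......
After op 2 (move_left): buffer="mndrgo" (len 6), cursors c1@0 c2@0 c3@1 c4@1, authorship ......
After op 3 (insert('j')): buffer="jjmjjndrgo" (len 10), cursors c1@2 c2@2 c3@5 c4@5, authorship 12.34.....
After op 4 (move_left): buffer="jjmjjndrgo" (len 10), cursors c1@1 c2@1 c3@4 c4@4, authorship 12.34.....
After op 5 (insert('s')): buffer="jssjmjssjndrgo" (len 14), cursors c1@3 c2@3 c3@8 c4@8, authorship 1122.3344.....
After op 6 (move_left): buffer="jssjmjssjndrgo" (len 14), cursors c1@2 c2@2 c3@7 c4@7, authorship 1122.3344.....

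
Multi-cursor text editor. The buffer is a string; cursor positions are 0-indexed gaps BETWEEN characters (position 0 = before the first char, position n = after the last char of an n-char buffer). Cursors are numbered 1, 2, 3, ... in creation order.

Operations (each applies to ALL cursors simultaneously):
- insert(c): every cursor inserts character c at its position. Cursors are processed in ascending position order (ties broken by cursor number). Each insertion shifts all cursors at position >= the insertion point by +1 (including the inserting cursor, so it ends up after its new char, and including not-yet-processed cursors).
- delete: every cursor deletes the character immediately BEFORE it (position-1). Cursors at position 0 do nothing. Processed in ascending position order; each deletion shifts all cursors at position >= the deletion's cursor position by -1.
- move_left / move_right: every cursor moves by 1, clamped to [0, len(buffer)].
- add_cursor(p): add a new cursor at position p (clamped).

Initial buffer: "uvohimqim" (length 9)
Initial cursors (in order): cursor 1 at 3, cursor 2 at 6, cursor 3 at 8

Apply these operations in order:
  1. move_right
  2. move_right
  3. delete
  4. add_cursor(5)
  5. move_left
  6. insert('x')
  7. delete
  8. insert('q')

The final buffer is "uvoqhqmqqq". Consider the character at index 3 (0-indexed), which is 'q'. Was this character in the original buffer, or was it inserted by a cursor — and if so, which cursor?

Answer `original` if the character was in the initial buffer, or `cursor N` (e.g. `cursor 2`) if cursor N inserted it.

After op 1 (move_right): buffer="uvohimqim" (len 9), cursors c1@4 c2@7 c3@9, authorship .........
After op 2 (move_right): buffer="uvohimqim" (len 9), cursors c1@5 c2@8 c3@9, authorship .........
After op 3 (delete): buffer="uvohmq" (len 6), cursors c1@4 c2@6 c3@6, authorship ......
After op 4 (add_cursor(5)): buffer="uvohmq" (len 6), cursors c1@4 c4@5 c2@6 c3@6, authorship ......
After op 5 (move_left): buffer="uvohmq" (len 6), cursors c1@3 c4@4 c2@5 c3@5, authorship ......
After op 6 (insert('x')): buffer="uvoxhxmxxq" (len 10), cursors c1@4 c4@6 c2@9 c3@9, authorship ...1.4.23.
After op 7 (delete): buffer="uvohmq" (len 6), cursors c1@3 c4@4 c2@5 c3@5, authorship ......
After op 8 (insert('q')): buffer="uvoqhqmqqq" (len 10), cursors c1@4 c4@6 c2@9 c3@9, authorship ...1.4.23.
Authorship (.=original, N=cursor N): . . . 1 . 4 . 2 3 .
Index 3: author = 1

Answer: cursor 1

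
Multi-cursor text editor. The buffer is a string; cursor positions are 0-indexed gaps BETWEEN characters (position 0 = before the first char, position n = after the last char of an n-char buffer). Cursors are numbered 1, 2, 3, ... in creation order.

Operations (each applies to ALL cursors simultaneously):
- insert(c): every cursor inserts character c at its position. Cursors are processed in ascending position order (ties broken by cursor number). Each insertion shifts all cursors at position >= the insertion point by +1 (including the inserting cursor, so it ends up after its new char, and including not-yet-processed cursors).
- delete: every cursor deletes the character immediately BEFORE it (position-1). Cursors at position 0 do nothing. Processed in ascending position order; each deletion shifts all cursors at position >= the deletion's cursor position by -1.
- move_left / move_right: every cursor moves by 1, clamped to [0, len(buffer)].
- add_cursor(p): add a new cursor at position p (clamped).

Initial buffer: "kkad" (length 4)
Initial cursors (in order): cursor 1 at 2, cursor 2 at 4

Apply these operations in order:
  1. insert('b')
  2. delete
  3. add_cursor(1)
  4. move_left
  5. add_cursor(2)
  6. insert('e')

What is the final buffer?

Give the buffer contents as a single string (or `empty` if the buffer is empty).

After op 1 (insert('b')): buffer="kkbadb" (len 6), cursors c1@3 c2@6, authorship ..1..2
After op 2 (delete): buffer="kkad" (len 4), cursors c1@2 c2@4, authorship ....
After op 3 (add_cursor(1)): buffer="kkad" (len 4), cursors c3@1 c1@2 c2@4, authorship ....
After op 4 (move_left): buffer="kkad" (len 4), cursors c3@0 c1@1 c2@3, authorship ....
After op 5 (add_cursor(2)): buffer="kkad" (len 4), cursors c3@0 c1@1 c4@2 c2@3, authorship ....
After op 6 (insert('e')): buffer="ekekeaed" (len 8), cursors c3@1 c1@3 c4@5 c2@7, authorship 3.1.4.2.

Answer: ekekeaed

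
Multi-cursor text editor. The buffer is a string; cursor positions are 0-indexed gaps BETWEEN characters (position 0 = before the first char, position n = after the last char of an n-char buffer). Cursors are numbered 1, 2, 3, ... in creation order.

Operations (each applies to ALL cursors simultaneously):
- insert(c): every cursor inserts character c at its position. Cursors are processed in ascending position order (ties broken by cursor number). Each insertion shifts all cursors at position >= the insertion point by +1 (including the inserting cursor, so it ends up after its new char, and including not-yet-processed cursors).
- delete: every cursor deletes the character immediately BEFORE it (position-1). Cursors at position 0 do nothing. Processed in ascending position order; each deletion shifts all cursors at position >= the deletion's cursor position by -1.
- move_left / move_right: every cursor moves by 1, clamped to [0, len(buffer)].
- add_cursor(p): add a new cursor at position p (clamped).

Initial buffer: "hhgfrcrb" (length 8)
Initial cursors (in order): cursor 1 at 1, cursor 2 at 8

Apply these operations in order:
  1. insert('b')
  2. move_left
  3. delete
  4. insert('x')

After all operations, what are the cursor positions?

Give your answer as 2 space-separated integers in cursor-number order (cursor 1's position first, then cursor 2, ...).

Answer: 1 9

Derivation:
After op 1 (insert('b')): buffer="hbhgfrcrbb" (len 10), cursors c1@2 c2@10, authorship .1.......2
After op 2 (move_left): buffer="hbhgfrcrbb" (len 10), cursors c1@1 c2@9, authorship .1.......2
After op 3 (delete): buffer="bhgfrcrb" (len 8), cursors c1@0 c2@7, authorship 1......2
After op 4 (insert('x')): buffer="xbhgfrcrxb" (len 10), cursors c1@1 c2@9, authorship 11......22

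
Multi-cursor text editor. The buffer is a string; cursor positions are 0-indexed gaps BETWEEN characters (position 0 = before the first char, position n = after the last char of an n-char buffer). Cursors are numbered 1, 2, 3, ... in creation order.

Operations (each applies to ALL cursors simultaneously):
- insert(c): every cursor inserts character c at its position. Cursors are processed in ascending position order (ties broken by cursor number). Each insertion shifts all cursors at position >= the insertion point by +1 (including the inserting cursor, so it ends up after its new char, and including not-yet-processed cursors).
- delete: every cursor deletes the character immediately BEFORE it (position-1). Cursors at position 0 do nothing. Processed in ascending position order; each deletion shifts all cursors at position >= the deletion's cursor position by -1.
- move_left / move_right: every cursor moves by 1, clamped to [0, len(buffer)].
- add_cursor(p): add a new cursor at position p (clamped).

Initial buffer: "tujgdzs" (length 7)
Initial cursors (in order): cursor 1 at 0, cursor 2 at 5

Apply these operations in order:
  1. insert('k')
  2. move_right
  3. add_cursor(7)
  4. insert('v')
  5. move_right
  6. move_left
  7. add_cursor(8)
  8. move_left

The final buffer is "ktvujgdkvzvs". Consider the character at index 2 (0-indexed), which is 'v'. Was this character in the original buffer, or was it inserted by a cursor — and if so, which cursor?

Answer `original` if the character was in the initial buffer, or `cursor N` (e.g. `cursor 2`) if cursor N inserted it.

After op 1 (insert('k')): buffer="ktujgdkzs" (len 9), cursors c1@1 c2@7, authorship 1.....2..
After op 2 (move_right): buffer="ktujgdkzs" (len 9), cursors c1@2 c2@8, authorship 1.....2..
After op 3 (add_cursor(7)): buffer="ktujgdkzs" (len 9), cursors c1@2 c3@7 c2@8, authorship 1.....2..
After op 4 (insert('v')): buffer="ktvujgdkvzvs" (len 12), cursors c1@3 c3@9 c2@11, authorship 1.1....23.2.
After op 5 (move_right): buffer="ktvujgdkvzvs" (len 12), cursors c1@4 c3@10 c2@12, authorship 1.1....23.2.
After op 6 (move_left): buffer="ktvujgdkvzvs" (len 12), cursors c1@3 c3@9 c2@11, authorship 1.1....23.2.
After op 7 (add_cursor(8)): buffer="ktvujgdkvzvs" (len 12), cursors c1@3 c4@8 c3@9 c2@11, authorship 1.1....23.2.
After op 8 (move_left): buffer="ktvujgdkvzvs" (len 12), cursors c1@2 c4@7 c3@8 c2@10, authorship 1.1....23.2.
Authorship (.=original, N=cursor N): 1 . 1 . . . . 2 3 . 2 .
Index 2: author = 1

Answer: cursor 1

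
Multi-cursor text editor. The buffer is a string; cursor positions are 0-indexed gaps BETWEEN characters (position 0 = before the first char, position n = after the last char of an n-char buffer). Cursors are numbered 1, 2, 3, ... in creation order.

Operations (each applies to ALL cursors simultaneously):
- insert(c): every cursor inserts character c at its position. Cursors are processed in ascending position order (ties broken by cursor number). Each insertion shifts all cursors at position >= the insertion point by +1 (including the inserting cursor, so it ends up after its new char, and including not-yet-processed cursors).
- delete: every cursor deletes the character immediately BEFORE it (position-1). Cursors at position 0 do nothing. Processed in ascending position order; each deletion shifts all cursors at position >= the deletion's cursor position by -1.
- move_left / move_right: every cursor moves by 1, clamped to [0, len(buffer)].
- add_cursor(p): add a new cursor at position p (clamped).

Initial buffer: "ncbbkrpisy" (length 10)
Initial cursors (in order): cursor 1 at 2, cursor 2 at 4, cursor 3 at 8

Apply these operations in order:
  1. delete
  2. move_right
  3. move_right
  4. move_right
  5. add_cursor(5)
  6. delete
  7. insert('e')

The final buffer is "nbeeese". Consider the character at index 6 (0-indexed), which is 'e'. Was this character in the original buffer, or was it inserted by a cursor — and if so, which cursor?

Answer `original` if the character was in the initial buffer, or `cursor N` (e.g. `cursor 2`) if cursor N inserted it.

Answer: cursor 3

Derivation:
After op 1 (delete): buffer="nbkrpsy" (len 7), cursors c1@1 c2@2 c3@5, authorship .......
After op 2 (move_right): buffer="nbkrpsy" (len 7), cursors c1@2 c2@3 c3@6, authorship .......
After op 3 (move_right): buffer="nbkrpsy" (len 7), cursors c1@3 c2@4 c3@7, authorship .......
After op 4 (move_right): buffer="nbkrpsy" (len 7), cursors c1@4 c2@5 c3@7, authorship .......
After op 5 (add_cursor(5)): buffer="nbkrpsy" (len 7), cursors c1@4 c2@5 c4@5 c3@7, authorship .......
After op 6 (delete): buffer="nbs" (len 3), cursors c1@2 c2@2 c4@2 c3@3, authorship ...
After op 7 (insert('e')): buffer="nbeeese" (len 7), cursors c1@5 c2@5 c4@5 c3@7, authorship ..124.3
Authorship (.=original, N=cursor N): . . 1 2 4 . 3
Index 6: author = 3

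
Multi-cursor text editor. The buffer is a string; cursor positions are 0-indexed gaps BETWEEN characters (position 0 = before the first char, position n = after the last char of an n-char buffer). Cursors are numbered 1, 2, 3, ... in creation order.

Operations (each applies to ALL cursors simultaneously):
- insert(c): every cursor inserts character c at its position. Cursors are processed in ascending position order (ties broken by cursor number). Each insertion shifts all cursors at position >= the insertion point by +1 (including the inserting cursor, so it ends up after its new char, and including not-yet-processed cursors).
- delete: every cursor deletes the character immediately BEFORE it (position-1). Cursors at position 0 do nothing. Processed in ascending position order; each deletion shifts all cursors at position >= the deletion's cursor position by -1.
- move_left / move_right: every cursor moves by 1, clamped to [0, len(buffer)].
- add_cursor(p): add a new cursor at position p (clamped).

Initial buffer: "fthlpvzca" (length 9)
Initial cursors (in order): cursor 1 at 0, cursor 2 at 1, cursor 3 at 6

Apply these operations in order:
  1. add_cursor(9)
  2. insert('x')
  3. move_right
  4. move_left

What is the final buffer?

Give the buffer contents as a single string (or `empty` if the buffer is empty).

Answer: xfxthlpvxzcax

Derivation:
After op 1 (add_cursor(9)): buffer="fthlpvzca" (len 9), cursors c1@0 c2@1 c3@6 c4@9, authorship .........
After op 2 (insert('x')): buffer="xfxthlpvxzcax" (len 13), cursors c1@1 c2@3 c3@9 c4@13, authorship 1.2.....3...4
After op 3 (move_right): buffer="xfxthlpvxzcax" (len 13), cursors c1@2 c2@4 c3@10 c4@13, authorship 1.2.....3...4
After op 4 (move_left): buffer="xfxthlpvxzcax" (len 13), cursors c1@1 c2@3 c3@9 c4@12, authorship 1.2.....3...4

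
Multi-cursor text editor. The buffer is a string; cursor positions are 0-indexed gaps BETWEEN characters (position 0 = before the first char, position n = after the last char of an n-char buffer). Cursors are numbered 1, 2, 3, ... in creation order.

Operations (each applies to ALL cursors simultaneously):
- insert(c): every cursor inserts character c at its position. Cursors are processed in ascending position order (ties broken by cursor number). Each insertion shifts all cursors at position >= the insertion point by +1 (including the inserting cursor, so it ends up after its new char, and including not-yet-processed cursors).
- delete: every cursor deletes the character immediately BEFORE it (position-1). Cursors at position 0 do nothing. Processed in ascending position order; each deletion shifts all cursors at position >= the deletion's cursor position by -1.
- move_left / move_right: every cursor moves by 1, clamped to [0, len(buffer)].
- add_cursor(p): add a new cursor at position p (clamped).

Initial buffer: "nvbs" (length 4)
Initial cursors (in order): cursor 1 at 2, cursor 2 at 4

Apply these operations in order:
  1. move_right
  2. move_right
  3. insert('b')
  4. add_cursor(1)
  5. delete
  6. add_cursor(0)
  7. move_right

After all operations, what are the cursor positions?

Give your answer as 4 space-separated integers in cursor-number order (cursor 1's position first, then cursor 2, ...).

Answer: 3 3 1 1

Derivation:
After op 1 (move_right): buffer="nvbs" (len 4), cursors c1@3 c2@4, authorship ....
After op 2 (move_right): buffer="nvbs" (len 4), cursors c1@4 c2@4, authorship ....
After op 3 (insert('b')): buffer="nvbsbb" (len 6), cursors c1@6 c2@6, authorship ....12
After op 4 (add_cursor(1)): buffer="nvbsbb" (len 6), cursors c3@1 c1@6 c2@6, authorship ....12
After op 5 (delete): buffer="vbs" (len 3), cursors c3@0 c1@3 c2@3, authorship ...
After op 6 (add_cursor(0)): buffer="vbs" (len 3), cursors c3@0 c4@0 c1@3 c2@3, authorship ...
After op 7 (move_right): buffer="vbs" (len 3), cursors c3@1 c4@1 c1@3 c2@3, authorship ...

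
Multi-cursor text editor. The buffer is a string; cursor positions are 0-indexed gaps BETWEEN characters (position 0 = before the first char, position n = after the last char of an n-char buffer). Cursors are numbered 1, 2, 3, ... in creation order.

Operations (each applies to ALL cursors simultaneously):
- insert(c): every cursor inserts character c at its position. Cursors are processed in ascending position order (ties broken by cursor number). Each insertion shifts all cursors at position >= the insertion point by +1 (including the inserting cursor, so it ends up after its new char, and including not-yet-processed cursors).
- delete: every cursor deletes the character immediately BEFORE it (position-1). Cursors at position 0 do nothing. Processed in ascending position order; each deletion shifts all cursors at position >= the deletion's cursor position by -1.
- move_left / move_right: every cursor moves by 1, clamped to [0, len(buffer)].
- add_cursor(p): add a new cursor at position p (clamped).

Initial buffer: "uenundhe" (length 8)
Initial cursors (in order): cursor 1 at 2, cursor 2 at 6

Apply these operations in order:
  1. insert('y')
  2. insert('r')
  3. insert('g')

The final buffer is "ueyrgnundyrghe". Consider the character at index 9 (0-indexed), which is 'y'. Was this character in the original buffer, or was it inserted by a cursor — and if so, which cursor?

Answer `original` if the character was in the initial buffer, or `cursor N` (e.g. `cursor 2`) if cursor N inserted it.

Answer: cursor 2

Derivation:
After op 1 (insert('y')): buffer="ueynundyhe" (len 10), cursors c1@3 c2@8, authorship ..1....2..
After op 2 (insert('r')): buffer="ueyrnundyrhe" (len 12), cursors c1@4 c2@10, authorship ..11....22..
After op 3 (insert('g')): buffer="ueyrgnundyrghe" (len 14), cursors c1@5 c2@12, authorship ..111....222..
Authorship (.=original, N=cursor N): . . 1 1 1 . . . . 2 2 2 . .
Index 9: author = 2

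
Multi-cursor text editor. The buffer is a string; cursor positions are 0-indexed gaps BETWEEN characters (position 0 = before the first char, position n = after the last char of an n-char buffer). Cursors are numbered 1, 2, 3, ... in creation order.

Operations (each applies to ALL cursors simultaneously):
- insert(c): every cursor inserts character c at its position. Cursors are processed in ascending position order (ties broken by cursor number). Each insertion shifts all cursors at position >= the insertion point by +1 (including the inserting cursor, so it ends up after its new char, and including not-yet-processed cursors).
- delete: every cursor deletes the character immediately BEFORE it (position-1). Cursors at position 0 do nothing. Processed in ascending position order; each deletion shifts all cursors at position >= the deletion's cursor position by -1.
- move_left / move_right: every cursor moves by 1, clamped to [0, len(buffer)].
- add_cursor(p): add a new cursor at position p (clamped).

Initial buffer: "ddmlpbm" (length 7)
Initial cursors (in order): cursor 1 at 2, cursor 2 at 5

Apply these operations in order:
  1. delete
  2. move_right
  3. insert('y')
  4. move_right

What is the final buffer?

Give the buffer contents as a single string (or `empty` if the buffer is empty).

Answer: dmylbym

Derivation:
After op 1 (delete): buffer="dmlbm" (len 5), cursors c1@1 c2@3, authorship .....
After op 2 (move_right): buffer="dmlbm" (len 5), cursors c1@2 c2@4, authorship .....
After op 3 (insert('y')): buffer="dmylbym" (len 7), cursors c1@3 c2@6, authorship ..1..2.
After op 4 (move_right): buffer="dmylbym" (len 7), cursors c1@4 c2@7, authorship ..1..2.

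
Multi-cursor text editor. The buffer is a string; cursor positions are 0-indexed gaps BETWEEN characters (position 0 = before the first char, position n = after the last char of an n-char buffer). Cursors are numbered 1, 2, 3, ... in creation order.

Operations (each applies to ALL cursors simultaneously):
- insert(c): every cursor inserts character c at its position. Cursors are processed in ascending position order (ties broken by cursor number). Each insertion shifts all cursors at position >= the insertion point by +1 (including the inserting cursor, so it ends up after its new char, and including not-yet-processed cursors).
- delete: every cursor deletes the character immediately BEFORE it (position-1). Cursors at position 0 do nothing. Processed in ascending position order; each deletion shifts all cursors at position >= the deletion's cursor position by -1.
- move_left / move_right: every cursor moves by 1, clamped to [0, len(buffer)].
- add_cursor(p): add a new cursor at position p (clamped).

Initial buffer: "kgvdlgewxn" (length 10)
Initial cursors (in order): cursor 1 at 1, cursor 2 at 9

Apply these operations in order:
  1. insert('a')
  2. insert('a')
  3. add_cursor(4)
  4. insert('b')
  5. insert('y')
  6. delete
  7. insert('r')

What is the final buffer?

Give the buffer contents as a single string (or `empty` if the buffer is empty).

After op 1 (insert('a')): buffer="kagvdlgewxan" (len 12), cursors c1@2 c2@11, authorship .1........2.
After op 2 (insert('a')): buffer="kaagvdlgewxaan" (len 14), cursors c1@3 c2@13, authorship .11........22.
After op 3 (add_cursor(4)): buffer="kaagvdlgewxaan" (len 14), cursors c1@3 c3@4 c2@13, authorship .11........22.
After op 4 (insert('b')): buffer="kaabgbvdlgewxaabn" (len 17), cursors c1@4 c3@6 c2@16, authorship .111.3.......222.
After op 5 (insert('y')): buffer="kaabygbyvdlgewxaabyn" (len 20), cursors c1@5 c3@8 c2@19, authorship .1111.33.......2222.
After op 6 (delete): buffer="kaabgbvdlgewxaabn" (len 17), cursors c1@4 c3@6 c2@16, authorship .111.3.......222.
After op 7 (insert('r')): buffer="kaabrgbrvdlgewxaabrn" (len 20), cursors c1@5 c3@8 c2@19, authorship .1111.33.......2222.

Answer: kaabrgbrvdlgewxaabrn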